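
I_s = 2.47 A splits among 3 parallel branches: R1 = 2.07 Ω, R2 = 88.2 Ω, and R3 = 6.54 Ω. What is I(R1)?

Total conductance ΣG = 1/2.07 + 1/88.2 + 1/6.54 = 0.6473 (units of 1/Ω).
By the current-divider rule, I = I_s · G_k/ΣG = 2.47 × 0.7463 = 1.843 A.

I ≈ 1.84 A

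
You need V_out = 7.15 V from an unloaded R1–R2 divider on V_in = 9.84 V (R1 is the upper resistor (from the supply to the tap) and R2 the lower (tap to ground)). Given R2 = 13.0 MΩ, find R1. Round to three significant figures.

R1 ≈ 4.89 MΩ

Required fraction k = V_out/V_in = 0.7266.
R1 = R2·(1/k − 1) = 13.0 × 0.3762 = 4.891 MΩ.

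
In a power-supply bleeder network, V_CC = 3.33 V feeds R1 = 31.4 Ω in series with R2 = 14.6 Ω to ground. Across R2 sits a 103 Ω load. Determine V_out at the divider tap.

V_out ≈ 0.964 V

The load sits in parallel with R2, giving an effective lower resistance R2' = R2·R_L/(R2+R_L) = 12.79 Ω.
Now apply the divider: V_out = 3.33 × 0.2894 = 0.9637 V.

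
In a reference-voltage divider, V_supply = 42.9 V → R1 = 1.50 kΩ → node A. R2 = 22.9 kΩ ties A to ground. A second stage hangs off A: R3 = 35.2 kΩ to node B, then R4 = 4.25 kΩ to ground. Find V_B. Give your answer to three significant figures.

The second stage (R3 + R4 = 39.45 kΩ) loads node A in parallel with R2.
R2 ‖ (R3+R4) = 14.49 kΩ.
V_A = 42.9 × 14.49/(1.50 + 14.49) = 38.88 V.
Stage 2 is unloaded, so V_B = V_A · R4/(R3+R4) = 38.88 × 4.25/39.45 = 4.188 V.

V_B ≈ 4.19 V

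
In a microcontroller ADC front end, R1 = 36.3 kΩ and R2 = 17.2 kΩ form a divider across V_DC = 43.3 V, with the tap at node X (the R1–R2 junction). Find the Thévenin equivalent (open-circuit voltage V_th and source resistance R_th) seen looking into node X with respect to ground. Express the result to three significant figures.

V_th ≈ 13.9 V, R_th ≈ 11.7 kΩ

With X open, the divider is unloaded: V_th = 43.3 × 17.2/53.50 = 13.92 V.
Zeroing V_DC shorts the top of R1 to ground, so R_th = R1 ‖ R2 = 11.67 kΩ.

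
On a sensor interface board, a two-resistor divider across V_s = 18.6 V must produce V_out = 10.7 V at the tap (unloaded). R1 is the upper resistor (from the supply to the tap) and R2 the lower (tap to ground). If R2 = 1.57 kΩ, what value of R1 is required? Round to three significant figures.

Required fraction k = V_out/V_s = 0.5753.
So R1 = R2 · (V_s/V_out − 1) = 1.57 × (18.6/10.7 − 1) = 1.57 × 0.7383 = 1.159 kΩ.

R1 ≈ 1.16 kΩ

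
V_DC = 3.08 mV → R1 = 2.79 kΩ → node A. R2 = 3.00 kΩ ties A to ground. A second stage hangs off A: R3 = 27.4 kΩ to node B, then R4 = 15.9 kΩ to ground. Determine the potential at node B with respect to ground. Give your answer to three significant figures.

Node A sees R2 in parallel with the series input of stage 2, R3 + R4 = 43.30 kΩ.
Effective lower resistance at A: R2 ‖ 43.30 = 2.806 kΩ.
First divider: V_A = V_DC · 2.806/(2.79 + 2.806) = 1.544 mV.
Stage 2 is unloaded, so V_B = V_A · R4/(R3+R4) = 1.544 × 15.9/43.30 = 0.5671 mV.

V_B ≈ 0.567 mV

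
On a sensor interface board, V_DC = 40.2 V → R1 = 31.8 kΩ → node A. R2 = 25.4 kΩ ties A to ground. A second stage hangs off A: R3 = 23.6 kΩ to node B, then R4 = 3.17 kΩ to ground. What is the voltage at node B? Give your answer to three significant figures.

V_B ≈ 1.38 V

Node A sees R2 in parallel with the series input of stage 2, R3 + R4 = 26.77 kΩ.
R2 ‖ (R3+R4) = 13.03 kΩ.
So V_A = 40.2 × 0.2907 = 11.69 V.
Then the unloaded second divider: V_B = V_A × R4/(R3+R4) = 11.69 × 0.1184 = 1.384 V.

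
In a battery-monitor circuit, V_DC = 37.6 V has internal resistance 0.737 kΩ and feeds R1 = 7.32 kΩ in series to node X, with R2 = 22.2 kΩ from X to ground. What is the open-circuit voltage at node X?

R1' = 0.737 + 7.32 = 8.057 kΩ (source resistance + R1).
V_th is the unloaded tap voltage: V_DC · R2/(R1'+R2) = 37.6 × 0.7337 = 27.59 V.

V_th ≈ 27.6 V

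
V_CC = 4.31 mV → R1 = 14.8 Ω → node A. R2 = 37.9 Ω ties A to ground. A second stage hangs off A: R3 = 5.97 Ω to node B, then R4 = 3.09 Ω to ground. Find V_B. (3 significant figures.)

V_B ≈ 0.486 mV

Looking into the second stage from A: R3 + R4 = 9.060 Ω appears in parallel with R2.
R2 ‖ (R3+R4) = 7.312 Ω.
So V_A = 4.31 × 0.3307 = 1.425 mV.
Stage 2 is unloaded, so V_B = V_A · R4/(R3+R4) = 1.425 × 3.09/9.060 = 0.4861 mV.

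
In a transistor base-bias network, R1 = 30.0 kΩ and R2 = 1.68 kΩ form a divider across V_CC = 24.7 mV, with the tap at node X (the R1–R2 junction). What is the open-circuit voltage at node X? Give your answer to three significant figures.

V_th ≈ 1.31 mV

V_th is the unloaded tap voltage: V_CC · R2/(R1+R2) = 24.7 × 0.05303 = 1.310 mV.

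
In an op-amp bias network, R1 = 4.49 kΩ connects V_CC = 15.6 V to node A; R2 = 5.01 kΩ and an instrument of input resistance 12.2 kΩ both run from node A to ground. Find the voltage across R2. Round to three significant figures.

The load sits in parallel with R2, giving an effective lower resistance R2' = R2·R_L/(R2+R_L) = 3.552 kΩ.
Voltage divider with the loaded lower leg: V_out = 15.6 × 3.552/(4.49 + 3.552) = 15.6 × 0.4416 = 6.890 V.
(Unloaded it would be 8.23 V; the load pulls it down.)

V_out ≈ 6.89 V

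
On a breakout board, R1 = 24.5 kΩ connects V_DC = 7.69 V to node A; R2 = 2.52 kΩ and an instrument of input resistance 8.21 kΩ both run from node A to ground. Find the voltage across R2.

First combine the lower leg with the load: R2 ‖ R_L = 1.928 kΩ.
Voltage divider with the loaded lower leg: V_out = 7.69 × 1.928/(24.5 + 1.928) = 7.69 × 0.07296 = 0.5611 V.
(Unloaded it would be 0.717 V; the load pulls it down.)

V_out ≈ 0.561 V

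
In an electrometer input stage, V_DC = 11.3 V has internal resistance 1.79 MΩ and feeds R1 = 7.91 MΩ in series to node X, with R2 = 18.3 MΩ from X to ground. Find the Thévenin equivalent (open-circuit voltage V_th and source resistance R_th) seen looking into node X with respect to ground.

V_th ≈ 7.39 V, R_th ≈ 6.34 MΩ

R1' = 1.79 + 7.91 = 9.700 MΩ (source resistance + R1).
V_th is the unloaded tap voltage: V_DC · R2/(R1'+R2) = 11.3 × 0.6536 = 7.385 V.
Looking into X with the source shorted: R_th = R1'·R2/(R1'+R2) = 9.700 × 18.3/28.00 = 6.340 MΩ.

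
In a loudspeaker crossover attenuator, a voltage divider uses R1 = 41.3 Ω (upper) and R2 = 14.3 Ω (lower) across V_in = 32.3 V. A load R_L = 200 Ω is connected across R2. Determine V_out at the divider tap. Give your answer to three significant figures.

V_out ≈ 7.89 V

The load sits in parallel with R2, giving an effective lower resistance R2' = R2·R_L/(R2+R_L) = 13.35 Ω.
Then V_out = V_in · R2'/(R1 + R2') = 32.3 × 13.35/54.65 = 7.888 V.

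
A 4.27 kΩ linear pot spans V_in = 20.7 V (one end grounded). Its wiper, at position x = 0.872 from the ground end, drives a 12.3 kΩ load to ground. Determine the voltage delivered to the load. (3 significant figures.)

V_out ≈ 17.4 V

Split the track: R_lower = x·R_p = 3.723 kΩ, R_upper = (1−x)·R_p = 0.5466 kΩ.
(x·R_p) ‖ R_L = 2.858 kΩ.
Then V_out = V_in · 2.858/(0.5466 + 2.858) = 17.38 V.
(Unloaded: V_out = x·V_in = 18.1 V.)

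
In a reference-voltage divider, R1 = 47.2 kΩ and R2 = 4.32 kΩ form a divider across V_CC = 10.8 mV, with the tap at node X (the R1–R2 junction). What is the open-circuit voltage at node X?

V_th is the unloaded tap voltage: V_CC · R2/(R1+R2) = 10.8 × 0.08385 = 0.9056 mV.

V_th ≈ 0.906 mV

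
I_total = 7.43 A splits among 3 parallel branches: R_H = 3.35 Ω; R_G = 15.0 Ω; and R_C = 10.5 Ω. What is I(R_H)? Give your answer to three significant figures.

I ≈ 4.82 A

Conductances: ΣG = 1/3.35 + 1/15.0 + 1/10.5 = 0.4604 (1/Ω).
R_H takes the fraction G_k/ΣG = 0.2985/0.4604 = 0.6483, so I = 7.43 × 0.6483 = 4.817 A.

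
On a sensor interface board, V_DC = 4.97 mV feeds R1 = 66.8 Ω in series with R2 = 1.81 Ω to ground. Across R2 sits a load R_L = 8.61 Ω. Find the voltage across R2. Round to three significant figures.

First combine the lower leg with the load: R2 ‖ R_L = 1.496 Ω.
Then V_out = V_DC · R2'/(R1 + R2') = 4.97 × 1.496/68.30 = 0.1088 mV.

V_out ≈ 0.109 mV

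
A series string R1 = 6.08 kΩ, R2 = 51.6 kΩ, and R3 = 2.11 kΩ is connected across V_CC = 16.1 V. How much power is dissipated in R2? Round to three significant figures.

P ≈ 3.74 mW

Series current I = V_CC/ΣR = 16.1/59.79 = 0.2693 mA.
P = I²R = 0.07251 × 51.6 = 3.741 mW.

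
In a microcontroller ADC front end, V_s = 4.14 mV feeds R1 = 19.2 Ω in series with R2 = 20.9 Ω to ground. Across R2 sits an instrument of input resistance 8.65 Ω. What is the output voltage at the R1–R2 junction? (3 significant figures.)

R2 ‖ R_L = (20.9 × 8.65)/(20.9 + 8.65) = 6.118 Ω.
Now apply the divider: V_out = 4.14 × 0.2416 = 1.000 mV.

V_out ≈ 1.00 mV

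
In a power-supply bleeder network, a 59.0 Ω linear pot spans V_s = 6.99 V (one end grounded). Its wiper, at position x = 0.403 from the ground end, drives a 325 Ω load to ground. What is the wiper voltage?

V_out ≈ 2.70 V

Lower segment x·R_p = 23.78 Ω; upper segment (1−x)·R_p = 35.22 Ω.
R_L loads the lower segment: effective lower R = 22.16 Ω.
V_out = 6.99 × 22.16/(35.22 + 22.16) = 2.699 V.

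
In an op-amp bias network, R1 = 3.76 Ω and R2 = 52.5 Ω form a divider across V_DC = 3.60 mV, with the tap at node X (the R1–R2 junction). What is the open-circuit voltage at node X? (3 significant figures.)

V_th ≈ 3.36 mV

With X open, the divider is unloaded: V_th = 3.60 × 52.5/56.26 = 3.359 mV.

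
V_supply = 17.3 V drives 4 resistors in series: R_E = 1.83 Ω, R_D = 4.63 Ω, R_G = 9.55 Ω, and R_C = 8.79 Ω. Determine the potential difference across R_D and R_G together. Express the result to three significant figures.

V ≈ 9.89 V

Total series resistance ΣR = 1.83 + 4.63 + 9.55 + 8.79 = 24.80 Ω.
R_{R_D..R_G} = 4.63 + 9.55 = 14.18 Ω.
By the voltage-divider rule, V = 17.3 × 14.18/24.80 = 9.892 V.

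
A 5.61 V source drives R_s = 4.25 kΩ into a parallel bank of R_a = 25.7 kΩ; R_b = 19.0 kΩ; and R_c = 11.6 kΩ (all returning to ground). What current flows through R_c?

Parallel bank: R_p = 1/(1/25.7 + 1/19.0 + 1/11.6) = 5.626 kΩ.
V_A = 5.61 × 5.626/9.876 = 3.196 V.
I(R_c) = V_A / R_c = 3.196/11.6 = 0.2755 mA.

I ≈ 0.275 mA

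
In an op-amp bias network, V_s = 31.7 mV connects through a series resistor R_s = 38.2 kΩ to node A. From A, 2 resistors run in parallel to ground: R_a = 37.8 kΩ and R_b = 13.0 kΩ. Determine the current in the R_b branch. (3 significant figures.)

Equivalent of the parallel group: R_p = 9.673 kΩ.
Node voltage V_A = V_s · R_p/(R_s + R_p) = 31.7 × 0.2021 = 6.405 mV.
I(R_b) = V_A / R_b = 6.405/13.0 = 0.4927 µA.
(Equivalently: I_total = 0.6622 µA, then current-divider fraction G_k/ΣG = 0.7441.)

I ≈ 0.493 µA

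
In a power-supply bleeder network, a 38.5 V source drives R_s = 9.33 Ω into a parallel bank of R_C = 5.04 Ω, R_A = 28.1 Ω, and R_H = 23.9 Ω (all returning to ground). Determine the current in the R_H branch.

Parallel bank: R_p = 1/(1/5.04 + 1/28.1 + 1/23.9) = 3.625 Ω.
V_A by voltage divider: V_A = 38.5 × 3.625/(9.33 + 3.625) = 10.77 V.
I(R_H) = V_A / R_H = 10.77/23.9 = 0.4508 A.

I ≈ 0.451 A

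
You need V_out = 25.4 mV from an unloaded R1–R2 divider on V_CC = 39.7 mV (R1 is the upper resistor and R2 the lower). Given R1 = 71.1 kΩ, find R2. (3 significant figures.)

R2 ≈ 126 kΩ

V_out/V_CC = R2/(R1+R2) = 0.6398.
So R2 = R1 · V_out/(V_CC − V_out) = 71.1 × 25.4/(39.7 − 25.4) = 71.1 × 1.776 = 126.3 kΩ.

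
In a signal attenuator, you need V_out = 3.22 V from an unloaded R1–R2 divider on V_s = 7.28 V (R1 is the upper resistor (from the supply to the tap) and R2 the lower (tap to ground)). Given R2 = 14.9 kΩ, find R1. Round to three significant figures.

R1 ≈ 18.8 kΩ

V_out/V_s = R2/(R1+R2) = 0.4423.
Rearranging, R1 = R2·(1−k)/k = 14.9 × 1.261 = 18.79 kΩ.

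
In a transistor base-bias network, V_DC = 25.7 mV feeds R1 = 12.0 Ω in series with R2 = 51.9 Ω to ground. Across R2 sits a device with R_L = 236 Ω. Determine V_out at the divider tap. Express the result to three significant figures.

First combine the lower leg with the load: R2 ‖ R_L = 42.54 Ω.
Now apply the divider: V_out = 25.7 × 0.7800 = 20.05 mV.

V_out ≈ 20.0 mV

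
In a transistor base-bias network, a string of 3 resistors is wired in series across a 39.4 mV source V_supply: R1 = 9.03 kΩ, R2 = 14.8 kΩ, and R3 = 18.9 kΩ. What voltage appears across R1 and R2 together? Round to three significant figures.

Series total: ΣR = 9.03 + 14.8 + 18.9 = 42.73 kΩ.
R_{R1..R2} = 9.03 + 14.8 = 23.83 kΩ.
By the voltage-divider rule, V = 39.4 × 23.83/42.73 = 21.97 mV.

V ≈ 22.0 mV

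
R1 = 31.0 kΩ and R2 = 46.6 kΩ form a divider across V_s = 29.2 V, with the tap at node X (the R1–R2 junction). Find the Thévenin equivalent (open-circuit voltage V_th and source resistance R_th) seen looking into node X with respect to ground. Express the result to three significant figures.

V_th ≈ 17.5 V, R_th ≈ 18.6 kΩ

V_th is the unloaded tap voltage: V_s · R2/(R1+R2) = 29.2 × 0.6005 = 17.54 V.
With V_s suppressed (replaced by a short), R_th = R1 ‖ R2 = (31.00 × 46.6)/(31.00 + 46.6) = 18.62 kΩ.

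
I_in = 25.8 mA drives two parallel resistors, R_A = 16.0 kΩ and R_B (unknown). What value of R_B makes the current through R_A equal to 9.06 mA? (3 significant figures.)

R_B ≈ 8.66 kΩ

The fraction through R_A equals R_B/(R_A+R_B).
With f = 0.3512, R_B = R_A · f/(1−f) = 16.0 × 0.5412 = 8.659 kΩ.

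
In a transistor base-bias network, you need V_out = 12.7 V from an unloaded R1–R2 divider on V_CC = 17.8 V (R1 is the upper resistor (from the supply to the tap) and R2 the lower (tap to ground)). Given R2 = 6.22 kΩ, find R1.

R1 ≈ 2.50 kΩ

The divider ratio is R2/(R1+R2) = 12.7/17.8 = 0.7135.
Rearranging, R1 = R2·(1−k)/k = 6.22 × 0.4016 = 2.498 kΩ.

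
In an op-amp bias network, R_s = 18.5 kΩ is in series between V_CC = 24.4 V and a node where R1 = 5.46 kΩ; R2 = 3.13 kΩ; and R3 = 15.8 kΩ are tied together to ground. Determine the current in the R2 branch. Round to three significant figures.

Parallel bank: R_p = 1/(1/5.46 + 1/3.13 + 1/15.8) = 1.767 kΩ.
V_A by voltage divider: V_A = 24.4 × 1.767/(18.5 + 1.767) = 2.127 V.
Branch current I = V_A/R2 = 2.127/3.13 = 0.6797 mA.

I ≈ 0.680 mA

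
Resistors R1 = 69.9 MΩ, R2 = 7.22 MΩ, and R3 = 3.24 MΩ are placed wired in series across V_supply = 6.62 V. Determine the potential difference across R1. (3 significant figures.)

Total series resistance ΣR = 69.9 + 7.22 + 3.24 = 80.36 MΩ.
V = V_supply · R/ΣR = 6.62 × 0.8698 = 5.758 V.

V ≈ 5.76 V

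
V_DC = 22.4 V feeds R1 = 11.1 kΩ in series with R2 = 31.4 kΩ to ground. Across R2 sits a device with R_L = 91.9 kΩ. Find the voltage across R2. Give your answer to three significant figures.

R2 ‖ R_L = (31.4 × 91.9)/(31.4 + 91.9) = 23.40 kΩ.
Then V_out = V_DC · R2'/(R1 + R2') = 22.4 × 23.40/34.50 = 15.19 V.

V_out ≈ 15.2 V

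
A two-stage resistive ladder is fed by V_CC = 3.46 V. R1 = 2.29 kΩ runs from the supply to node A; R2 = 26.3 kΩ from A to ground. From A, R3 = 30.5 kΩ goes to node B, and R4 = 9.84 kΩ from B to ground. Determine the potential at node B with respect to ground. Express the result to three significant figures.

Node A sees R2 in parallel with the series input of stage 2, R3 + R4 = 40.34 kΩ.
R2 ‖ (R3+R4) = 15.92 kΩ.
First divider: V_A = V_CC · 15.92/(2.29 + 15.92) = 3.025 V.
V_B = V_A × 0.2439 = 0.7379 V.

V_B ≈ 0.738 V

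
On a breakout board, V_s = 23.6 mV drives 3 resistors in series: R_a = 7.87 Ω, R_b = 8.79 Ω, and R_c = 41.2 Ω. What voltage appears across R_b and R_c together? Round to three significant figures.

V ≈ 20.4 mV

ΣR = 7.87 + 8.79 + 41.2 = 57.86 Ω.
R_{R_b..R_c} = 8.79 + 41.2 = 49.99 Ω.
Voltage divider: V = V_s · (49.99 / 57.86) = 23.6 × 0.8640 = 20.39 mV.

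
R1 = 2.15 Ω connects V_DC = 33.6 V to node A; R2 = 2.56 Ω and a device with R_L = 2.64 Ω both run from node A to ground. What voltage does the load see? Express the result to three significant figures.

R2 ‖ R_L = (2.56 × 2.64)/(2.56 + 2.64) = 1.300 Ω.
Voltage divider with the loaded lower leg: V_out = 33.6 × 1.300/(2.15 + 1.300) = 33.6 × 0.3768 = 12.66 V.

V_out ≈ 12.7 V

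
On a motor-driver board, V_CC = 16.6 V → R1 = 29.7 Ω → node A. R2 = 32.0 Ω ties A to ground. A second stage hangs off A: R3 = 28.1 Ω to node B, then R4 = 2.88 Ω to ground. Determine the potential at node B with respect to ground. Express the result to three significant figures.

The second stage (R3 + R4 = 30.98 Ω) loads node A in parallel with R2.
Effective lower resistance at A: R2 ‖ 30.98 = 15.74 Ω.
First divider: V_A = V_CC · 15.74/(29.7 + 15.74) = 5.750 V.
Stage 2 is unloaded, so V_B = V_A · R4/(R3+R4) = 5.750 × 2.88/30.98 = 0.5346 V.

V_B ≈ 0.535 V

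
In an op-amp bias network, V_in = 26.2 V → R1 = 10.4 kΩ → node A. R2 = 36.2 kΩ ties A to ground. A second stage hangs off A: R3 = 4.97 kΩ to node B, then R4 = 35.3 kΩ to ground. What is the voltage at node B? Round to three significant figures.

The second stage (R3 + R4 = 40.27 kΩ) loads node A in parallel with R2.
Effective lower resistance at A: R2 ‖ 40.27 = 19.06 kΩ.
V_A = 26.2 × 19.06/(10.4 + 19.06) = 16.95 V.
Then the unloaded second divider: V_B = V_A × R4/(R3+R4) = 16.95 × 0.8766 = 14.86 V.

V_B ≈ 14.9 V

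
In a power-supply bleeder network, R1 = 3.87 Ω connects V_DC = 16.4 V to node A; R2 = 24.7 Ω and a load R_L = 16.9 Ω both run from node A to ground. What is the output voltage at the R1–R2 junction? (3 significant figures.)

V_out ≈ 11.8 V

First combine the lower leg with the load: R2 ‖ R_L = 10.03 Ω.
Now apply the divider: V_out = 16.4 × 0.7217 = 11.84 V.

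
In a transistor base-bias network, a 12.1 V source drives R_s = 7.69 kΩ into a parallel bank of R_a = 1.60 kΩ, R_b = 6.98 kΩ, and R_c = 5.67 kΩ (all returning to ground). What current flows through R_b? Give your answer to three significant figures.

Parallel bank: R_p = 1/(1/1.60 + 1/6.98 + 1/5.67) = 1.059 kΩ.
V_A by voltage divider: V_A = 12.1 × 1.059/(7.69 + 1.059) = 1.464 V.
I(R_b) = V_A / R_b = 1.464/6.98 = 0.2098 mA.

I ≈ 0.210 mA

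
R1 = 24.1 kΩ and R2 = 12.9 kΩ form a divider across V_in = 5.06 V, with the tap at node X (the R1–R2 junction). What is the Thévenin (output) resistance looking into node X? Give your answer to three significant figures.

R_th ≈ 8.40 kΩ

With V_in suppressed (replaced by a short), R_th = R1 ‖ R2 = (24.10 × 12.9)/(24.10 + 12.9) = 8.402 kΩ.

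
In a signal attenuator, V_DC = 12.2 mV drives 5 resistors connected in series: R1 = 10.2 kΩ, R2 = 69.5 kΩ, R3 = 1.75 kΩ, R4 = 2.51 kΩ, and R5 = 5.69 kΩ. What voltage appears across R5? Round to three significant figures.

V ≈ 0.774 mV

ΣR = 10.2 + 69.5 + 1.75 + 2.51 + 5.69 = 89.65 kΩ.
By the voltage-divider rule, V = 12.2 × 5.690/89.65 = 0.7743 mV.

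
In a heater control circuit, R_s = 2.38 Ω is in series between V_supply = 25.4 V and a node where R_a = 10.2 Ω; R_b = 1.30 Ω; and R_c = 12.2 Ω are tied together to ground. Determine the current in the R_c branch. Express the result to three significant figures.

Parallel bank: R_p = 1/(1/10.2 + 1/1.30 + 1/12.2) = 1.053 Ω.
V_A by voltage divider: V_A = 25.4 × 1.053/(2.38 + 1.053) = 7.793 V.
Branch current I = V_A/R_c = 7.793/12.2 = 0.6388 A.

I ≈ 0.639 A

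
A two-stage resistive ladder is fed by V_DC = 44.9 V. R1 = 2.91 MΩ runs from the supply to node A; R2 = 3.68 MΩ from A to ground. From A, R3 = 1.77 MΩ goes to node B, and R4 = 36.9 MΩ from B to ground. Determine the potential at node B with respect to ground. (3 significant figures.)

V_B ≈ 23.0 V

Node A sees R2 in parallel with the series input of stage 2, R3 + R4 = 38.67 MΩ.
R2 ‖ (R3+R4) = 3.360 MΩ.
So V_A = 44.9 × 0.5359 = 24.06 V.
Stage 2 is unloaded, so V_B = V_A · R4/(R3+R4) = 24.06 × 36.9/38.67 = 22.96 V.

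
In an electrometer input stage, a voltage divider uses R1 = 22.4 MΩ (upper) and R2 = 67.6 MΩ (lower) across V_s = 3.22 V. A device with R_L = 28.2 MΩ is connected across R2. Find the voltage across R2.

V_out ≈ 1.51 V

First combine the lower leg with the load: R2 ‖ R_L = 19.90 MΩ.
Voltage divider with the loaded lower leg: V_out = 3.22 × 19.90/(22.4 + 19.90) = 3.22 × 0.4704 = 1.515 V.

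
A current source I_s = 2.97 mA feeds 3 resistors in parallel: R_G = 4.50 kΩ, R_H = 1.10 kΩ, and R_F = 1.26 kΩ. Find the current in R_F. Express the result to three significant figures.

Total conductance ΣG = 1/4.50 + 1/1.10 + 1/1.26 = 1.925 (units of 1/kΩ).
R_F takes the fraction G_k/ΣG = 0.7937/1.925 = 0.4123, so I = 2.97 × 0.4123 = 1.225 mA.

I ≈ 1.22 mA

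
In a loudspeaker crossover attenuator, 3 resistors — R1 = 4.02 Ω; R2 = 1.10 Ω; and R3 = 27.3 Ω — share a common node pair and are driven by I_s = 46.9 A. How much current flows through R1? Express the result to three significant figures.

I ≈ 9.77 A

Total conductance ΣG = 1/4.02 + 1/1.10 + 1/27.3 = 1.194 (units of 1/Ω).
Current divider: I(R1) = I_s · G_k/ΣG = 46.9 × (0.2488/1.194) = 46.9 × 0.2083 = 9.767 A.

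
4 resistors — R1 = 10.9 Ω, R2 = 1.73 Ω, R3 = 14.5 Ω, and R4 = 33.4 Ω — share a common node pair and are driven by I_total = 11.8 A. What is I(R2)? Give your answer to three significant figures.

Conductances: ΣG = 1/10.9 + 1/1.73 + 1/14.5 + 1/33.4 = 0.7687 (1/Ω).
R2 takes the fraction G_k/ΣG = 0.5780/0.7687 = 0.7520, so I = 11.8 × 0.7520 = 8.873 A.

I ≈ 8.87 A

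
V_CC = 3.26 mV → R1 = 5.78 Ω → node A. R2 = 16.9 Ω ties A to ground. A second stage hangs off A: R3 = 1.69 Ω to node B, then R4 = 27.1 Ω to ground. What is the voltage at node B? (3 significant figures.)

The second stage (R3 + R4 = 28.79 Ω) loads node A in parallel with R2.
R2 ‖ (R3+R4) = 10.65 Ω.
V_A = 3.26 × 10.65/(5.78 + 10.65) = 2.113 mV.
Then the unloaded second divider: V_B = V_A × R4/(R3+R4) = 2.113 × 0.9413 = 1.989 mV.

V_B ≈ 1.99 mV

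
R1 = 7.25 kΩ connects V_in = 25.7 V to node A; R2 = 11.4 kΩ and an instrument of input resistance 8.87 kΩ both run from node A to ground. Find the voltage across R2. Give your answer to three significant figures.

V_out ≈ 10.5 V

The load sits in parallel with R2, giving an effective lower resistance R2' = R2·R_L/(R2+R_L) = 4.989 kΩ.
Now apply the divider: V_out = 25.7 × 0.4076 = 10.48 V.
(Unloaded it would be 15.7 V; the load pulls it down.)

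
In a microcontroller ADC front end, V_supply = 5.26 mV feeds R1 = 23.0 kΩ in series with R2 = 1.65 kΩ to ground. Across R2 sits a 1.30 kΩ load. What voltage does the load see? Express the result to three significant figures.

V_out ≈ 0.161 mV

First combine the lower leg with the load: R2 ‖ R_L = 0.7271 kΩ.
Then V_out = V_supply · R2'/(R1 + R2') = 5.26 × 0.7271/23.73 = 0.1612 mV.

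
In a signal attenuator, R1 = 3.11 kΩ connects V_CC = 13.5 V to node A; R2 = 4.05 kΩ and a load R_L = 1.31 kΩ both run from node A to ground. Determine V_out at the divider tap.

V_out ≈ 3.26 V

The load sits in parallel with R2, giving an effective lower resistance R2' = R2·R_L/(R2+R_L) = 0.9898 kΩ.
Voltage divider with the loaded lower leg: V_out = 13.5 × 0.9898/(3.11 + 0.9898) = 13.5 × 0.2414 = 3.259 V.
(Unloaded it would be 7.64 V; the load pulls it down.)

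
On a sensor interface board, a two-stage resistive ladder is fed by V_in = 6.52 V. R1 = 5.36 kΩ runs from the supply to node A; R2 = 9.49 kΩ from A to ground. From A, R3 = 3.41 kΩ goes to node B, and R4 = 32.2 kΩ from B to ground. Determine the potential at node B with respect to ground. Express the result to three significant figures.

V_B ≈ 3.44 V

The second stage (R3 + R4 = 35.61 kΩ) loads node A in parallel with R2.
Effective lower resistance at A: R2 ‖ 35.61 = 7.493 kΩ.
V_A = 6.52 × 7.493/(5.36 + 7.493) = 3.801 V.
V_B = V_A × 0.9042 = 3.437 V.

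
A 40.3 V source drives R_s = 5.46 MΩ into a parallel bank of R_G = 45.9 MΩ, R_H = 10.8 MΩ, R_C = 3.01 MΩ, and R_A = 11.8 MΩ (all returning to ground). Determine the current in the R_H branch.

I ≈ 0.957 µA

Equivalent of the parallel group: R_p = 1.882 MΩ.
V_A = 40.3 × 1.882/7.342 = 10.33 V.
Branch current I = V_A/R_H = 10.33/10.8 = 0.9565 µA.
(Equivalently: I_total = 5.489 µA, then current-divider fraction G_k/ΣG = 0.1743.)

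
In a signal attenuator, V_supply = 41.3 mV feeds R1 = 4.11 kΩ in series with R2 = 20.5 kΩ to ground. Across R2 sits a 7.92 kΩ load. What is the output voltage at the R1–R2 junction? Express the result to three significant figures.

V_out ≈ 24.0 mV

First combine the lower leg with the load: R2 ‖ R_L = 5.713 kΩ.
Then V_out = V_supply · R2'/(R1 + R2') = 41.3 × 5.713/9.823 = 24.02 mV.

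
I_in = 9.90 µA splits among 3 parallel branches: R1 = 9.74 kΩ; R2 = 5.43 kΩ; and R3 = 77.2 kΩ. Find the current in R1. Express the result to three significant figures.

ΣG = 1/9.74 + 1/5.43 + 1/77.2 = 0.2998.
Current divider: I(R1) = I_in · G_k/ΣG = 9.90 × (0.1027/0.2998) = 9.90 × 0.3425 = 3.391 µA.

I ≈ 3.39 µA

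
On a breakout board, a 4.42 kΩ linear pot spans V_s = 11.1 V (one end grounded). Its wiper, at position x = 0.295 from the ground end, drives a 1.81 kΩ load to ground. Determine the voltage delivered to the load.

Lower segment x·R_p = 1.304 kΩ; upper segment (1−x)·R_p = 3.116 kΩ.
Lower segment in parallel with the load: 1.304 ‖ 1.81 = 0.7579 kΩ.
Loaded-divider output: V_out = 11.1 × 0.1956 = 2.172 V.

V_out ≈ 2.17 V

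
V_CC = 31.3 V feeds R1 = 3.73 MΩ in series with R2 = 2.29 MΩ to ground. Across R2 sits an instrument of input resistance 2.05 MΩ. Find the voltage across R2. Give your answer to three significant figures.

V_out ≈ 7.04 V

The load sits in parallel with R2, giving an effective lower resistance R2' = R2·R_L/(R2+R_L) = 1.082 MΩ.
Then V_out = V_CC · R2'/(R1 + R2') = 31.3 × 1.082/4.812 = 7.036 V.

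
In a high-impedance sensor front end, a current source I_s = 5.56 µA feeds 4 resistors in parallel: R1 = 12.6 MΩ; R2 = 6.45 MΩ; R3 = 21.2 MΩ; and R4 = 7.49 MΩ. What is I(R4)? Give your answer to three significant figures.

I ≈ 1.79 µA

ΣG = 1/12.6 + 1/6.45 + 1/21.2 + 1/7.49 = 0.4151.
R4 takes the fraction G_k/ΣG = 0.1335/0.4151 = 0.3216, so I = 5.56 × 0.3216 = 1.788 µA.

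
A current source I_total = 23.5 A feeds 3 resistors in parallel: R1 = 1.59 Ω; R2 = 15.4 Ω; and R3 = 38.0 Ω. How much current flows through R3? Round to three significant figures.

Total conductance ΣG = 1/1.59 + 1/15.4 + 1/38.0 = 0.7202 (units of 1/Ω).
By the current-divider rule, I = I_total · G_k/ΣG = 23.5 × 0.03654 = 0.8587 A.

I ≈ 0.859 A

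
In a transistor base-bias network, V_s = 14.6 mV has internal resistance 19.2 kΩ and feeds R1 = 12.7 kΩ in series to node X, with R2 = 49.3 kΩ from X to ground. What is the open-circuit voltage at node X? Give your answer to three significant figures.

R1' = 19.2 + 12.7 = 31.90 kΩ (source resistance + R1).
V_th is the unloaded tap voltage: V_s · R2/(R1'+R2) = 14.6 × 0.6071 = 8.864 mV.

V_th ≈ 8.86 mV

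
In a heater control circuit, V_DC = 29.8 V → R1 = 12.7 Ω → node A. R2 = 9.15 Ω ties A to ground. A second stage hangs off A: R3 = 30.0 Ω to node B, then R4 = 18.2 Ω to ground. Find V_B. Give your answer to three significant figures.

V_B ≈ 4.24 V

The second stage (R3 + R4 = 48.20 Ω) loads node A in parallel with R2.
Effective lower resistance at A: R2 ‖ 48.20 = 7.690 Ω.
First divider: V_A = V_DC · 7.690/(12.7 + 7.690) = 11.24 V.
V_B = V_A × 0.3776 = 4.244 V.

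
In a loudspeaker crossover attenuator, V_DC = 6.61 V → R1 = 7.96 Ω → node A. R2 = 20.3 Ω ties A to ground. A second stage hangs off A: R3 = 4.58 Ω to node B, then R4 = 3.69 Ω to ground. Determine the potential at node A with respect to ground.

V_A ≈ 2.81 V

The second stage (R3 + R4 = 8.270 Ω) loads node A in parallel with R2.
Effective lower resistance at A: R2 ‖ 8.270 = 5.876 Ω.
V_A = 6.61 × 5.876/(7.96 + 5.876) = 2.807 V.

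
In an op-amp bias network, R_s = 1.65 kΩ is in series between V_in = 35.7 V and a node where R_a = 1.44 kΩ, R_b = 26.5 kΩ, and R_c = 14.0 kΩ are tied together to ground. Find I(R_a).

I ≈ 10.7 mA

Combine the parallel branches: R_p = (1/1.44 + 1/26.5 + 1/14.0)⁻¹ = 1.244 kΩ.
V_A = 35.7 × 1.244/2.894 = 15.35 V.
I(R_a) = V_A / R_a = 15.35/1.44 = 10.66 mA.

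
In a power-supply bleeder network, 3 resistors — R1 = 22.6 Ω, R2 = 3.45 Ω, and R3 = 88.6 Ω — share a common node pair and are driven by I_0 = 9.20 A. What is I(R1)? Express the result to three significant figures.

Conductances: ΣG = 1/22.6 + 1/3.45 + 1/88.6 = 0.3454 (1/Ω).
By the current-divider rule, I = I_0 · G_k/ΣG = 9.20 × 0.1281 = 1.179 A.

I ≈ 1.18 A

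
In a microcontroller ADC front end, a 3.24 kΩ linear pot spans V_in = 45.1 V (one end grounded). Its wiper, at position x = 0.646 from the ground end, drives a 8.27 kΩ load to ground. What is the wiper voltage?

Split the track: R_lower = x·R_p = 2.093 kΩ, R_upper = (1−x)·R_p = 1.147 kΩ.
(x·R_p) ‖ R_L = 1.670 kΩ.
Then V_out = V_in · 1.670/(1.147 + 1.670) = 26.74 V.

V_out ≈ 26.7 V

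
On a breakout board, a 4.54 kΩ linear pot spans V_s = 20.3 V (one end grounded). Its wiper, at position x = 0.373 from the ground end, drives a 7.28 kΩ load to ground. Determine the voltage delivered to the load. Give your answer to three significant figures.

V_out ≈ 6.61 V

Split the track: R_lower = x·R_p = 1.693 kΩ, R_upper = (1−x)·R_p = 2.847 kΩ.
Lower segment in parallel with the load: 1.693 ‖ 7.28 = 1.374 kΩ.
V_out = 20.3 × 1.374/(2.847 + 1.374) = 6.608 V.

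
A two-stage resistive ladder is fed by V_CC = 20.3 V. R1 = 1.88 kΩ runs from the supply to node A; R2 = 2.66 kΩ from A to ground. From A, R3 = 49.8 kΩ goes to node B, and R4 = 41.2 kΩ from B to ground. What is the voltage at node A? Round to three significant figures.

Looking into the second stage from A: R3 + R4 = 91.00 kΩ appears in parallel with R2.
R2 ‖ (R3+R4) = 2.584 kΩ.
So V_A = 20.3 × 0.5789 = 11.75 V.

V_A ≈ 11.8 V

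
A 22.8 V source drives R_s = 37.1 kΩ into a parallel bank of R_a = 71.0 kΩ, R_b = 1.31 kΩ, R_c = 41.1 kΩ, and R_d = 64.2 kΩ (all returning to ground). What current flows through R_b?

Equivalent of the parallel group: R_p = 1.223 kΩ.
V_A by voltage divider: V_A = 22.8 × 1.223/(37.1 + 1.223) = 0.7279 V.
I(R_b) = V_A / R_b = 0.7279/1.31 = 0.5556 mA.

I ≈ 0.556 mA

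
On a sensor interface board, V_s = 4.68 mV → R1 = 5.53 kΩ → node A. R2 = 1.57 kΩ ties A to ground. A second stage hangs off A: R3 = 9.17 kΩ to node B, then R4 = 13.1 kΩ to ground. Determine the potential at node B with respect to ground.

V_B ≈ 0.577 mV

The second stage (R3 + R4 = 22.27 kΩ) loads node A in parallel with R2.
R2 ‖ (R3+R4) = 1.467 kΩ.
First divider: V_A = V_s · 1.467/(5.53 + 1.467) = 0.9810 mV.
V_B = V_A × 0.5882 = 0.5771 mV.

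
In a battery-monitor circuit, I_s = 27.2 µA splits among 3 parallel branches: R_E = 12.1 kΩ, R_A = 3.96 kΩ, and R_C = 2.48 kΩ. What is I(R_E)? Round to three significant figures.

Total conductance ΣG = 1/12.1 + 1/3.96 + 1/2.48 = 0.7384 (units of 1/kΩ).
Current divider: I(R_E) = I_s · G_k/ΣG = 27.2 × (0.08264/0.7384) = 27.2 × 0.1119 = 3.044 µA.

I ≈ 3.04 µA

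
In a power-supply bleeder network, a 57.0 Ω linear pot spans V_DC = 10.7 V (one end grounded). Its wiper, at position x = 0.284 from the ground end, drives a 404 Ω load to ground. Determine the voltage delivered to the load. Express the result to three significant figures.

V_out ≈ 2.95 V

Lower segment x·R_p = 16.19 Ω; upper segment (1−x)·R_p = 40.81 Ω.
R_L loads the lower segment: effective lower R = 15.56 Ω.
V_out = 10.7 × 15.56/(40.81 + 15.56) = 2.954 V.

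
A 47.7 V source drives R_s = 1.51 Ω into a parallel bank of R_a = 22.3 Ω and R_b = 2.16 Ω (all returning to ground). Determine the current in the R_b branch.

I ≈ 12.5 A

Equivalent of the parallel group: R_p = 1.969 Ω.
V_A = 47.7 × 1.969/3.479 = 27.00 V.
I(R_b) = V_A / R_b = 27.00/2.16 = 12.50 A.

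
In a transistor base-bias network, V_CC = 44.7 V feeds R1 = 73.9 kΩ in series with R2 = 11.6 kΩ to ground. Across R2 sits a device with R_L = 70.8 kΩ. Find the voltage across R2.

V_out ≈ 5.31 V

First combine the lower leg with the load: R2 ‖ R_L = 9.967 kΩ.
Now apply the divider: V_out = 44.7 × 0.1188 = 5.312 V.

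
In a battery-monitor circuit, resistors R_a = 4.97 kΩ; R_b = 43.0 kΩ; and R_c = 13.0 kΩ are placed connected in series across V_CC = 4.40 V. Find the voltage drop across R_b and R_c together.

V ≈ 4.04 V

Total series resistance ΣR = 4.97 + 43.0 + 13.0 = 60.97 kΩ.
R_{R_b..R_c} = 43.0 + 13.0 = 56.00 kΩ.
Voltage divider: V = V_CC · (56.00 / 60.97) = 4.40 × 0.9185 = 4.041 V.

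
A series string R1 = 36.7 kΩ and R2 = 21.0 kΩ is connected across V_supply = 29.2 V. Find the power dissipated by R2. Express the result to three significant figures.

P ≈ 5.38 mW

ΣR = 57.70 kΩ → I = 29.2/57.70 = 0.5061 mA.
P = I²R = 0.2561 × 21.0 = 5.378 mW.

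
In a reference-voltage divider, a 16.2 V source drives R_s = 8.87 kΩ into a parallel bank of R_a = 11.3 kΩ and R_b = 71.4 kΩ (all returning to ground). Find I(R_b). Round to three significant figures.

Combine the parallel branches: R_p = (1/11.3 + 1/71.4)⁻¹ = 9.756 kΩ.
V_A = 16.2 × 9.756/18.63 = 8.485 V.
Branch current I = V_A/R_b = 8.485/71.4 = 0.1188 mA.

I ≈ 0.119 mA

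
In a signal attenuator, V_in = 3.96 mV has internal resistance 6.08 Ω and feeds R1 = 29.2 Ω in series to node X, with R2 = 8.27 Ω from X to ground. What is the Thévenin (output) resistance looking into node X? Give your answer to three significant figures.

R1' = 6.08 + 29.2 = 35.28 Ω (source resistance + R1).
With V_in suppressed (replaced by a short), R_th = R1' ‖ R2 = (35.28 × 8.27)/(35.28 + 8.27) = 6.700 Ω.

R_th ≈ 6.70 Ω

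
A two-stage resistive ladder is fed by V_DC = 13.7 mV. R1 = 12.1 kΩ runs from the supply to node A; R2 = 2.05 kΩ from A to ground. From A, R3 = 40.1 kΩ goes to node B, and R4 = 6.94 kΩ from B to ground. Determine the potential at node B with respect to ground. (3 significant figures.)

V_B ≈ 0.282 mV

Node A sees R2 in parallel with the series input of stage 2, R3 + R4 = 47.04 kΩ.
Effective lower resistance at A: R2 ‖ 47.04 = 1.964 kΩ.
V_A = 13.7 × 1.964/(12.1 + 1.964) = 1.913 mV.
Then the unloaded second divider: V_B = V_A × R4/(R3+R4) = 1.913 × 0.1475 = 0.2823 mV.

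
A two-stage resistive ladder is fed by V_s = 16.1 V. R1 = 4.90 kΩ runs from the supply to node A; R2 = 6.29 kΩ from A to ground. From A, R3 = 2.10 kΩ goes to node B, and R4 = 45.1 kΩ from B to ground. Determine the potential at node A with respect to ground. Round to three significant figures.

V_A ≈ 8.55 V

The second stage (R3 + R4 = 47.20 kΩ) loads node A in parallel with R2.
R2 ‖ (R3+R4) = 5.550 kΩ.
V_A = 16.1 × 5.550/(4.90 + 5.550) = 8.551 V.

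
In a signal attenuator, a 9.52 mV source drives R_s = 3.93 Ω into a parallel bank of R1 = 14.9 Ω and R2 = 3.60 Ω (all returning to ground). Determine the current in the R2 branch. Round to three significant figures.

Combine the parallel branches: R_p = (1/14.9 + 1/3.60)⁻¹ = 2.899 Ω.
V_A by voltage divider: V_A = 9.52 × 2.899/(3.93 + 2.899) = 4.042 mV.
I(R2) = V_A / R2 = 4.042/3.60 = 1.123 mA.
(Equivalently: I_total = 1.394 mA, then current-divider fraction G_k/ΣG = 0.8054.)

I ≈ 1.12 mA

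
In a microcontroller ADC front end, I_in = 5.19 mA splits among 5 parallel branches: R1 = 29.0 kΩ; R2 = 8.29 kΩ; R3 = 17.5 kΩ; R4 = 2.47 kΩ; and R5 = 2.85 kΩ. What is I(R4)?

I ≈ 2.17 mA

ΣG = 1/29.0 + 1/8.29 + 1/17.5 + 1/2.47 + 1/2.85 = 0.9680.
Current divider: I(R4) = I_in · G_k/ΣG = 5.19 × (0.4049/0.9680) = 5.19 × 0.4182 = 2.171 mA.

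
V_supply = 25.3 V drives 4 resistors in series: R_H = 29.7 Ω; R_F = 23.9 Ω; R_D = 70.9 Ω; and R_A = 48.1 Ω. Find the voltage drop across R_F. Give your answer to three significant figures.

V ≈ 3.50 V

ΣR = 29.7 + 23.9 + 70.9 + 48.1 = 172.6 Ω.
V = V_supply · R/ΣR = 25.3 × 0.1385 = 3.503 V.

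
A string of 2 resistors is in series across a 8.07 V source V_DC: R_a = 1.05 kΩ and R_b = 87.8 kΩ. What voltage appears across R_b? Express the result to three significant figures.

V ≈ 7.97 V

Total series resistance ΣR = 1.05 + 87.8 = 88.85 kΩ.
V = V_DC · R/ΣR = 8.07 × 0.9882 = 7.975 V.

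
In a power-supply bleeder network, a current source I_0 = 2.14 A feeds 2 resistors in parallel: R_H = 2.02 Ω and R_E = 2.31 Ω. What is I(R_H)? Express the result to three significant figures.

I ≈ 1.14 A

Two-branch current divider: I_k = I_0 · R_other/(R_1 + R_2).
I(R_H) = 2.14 × 2.31/(2.02 + 2.31) = 2.14 × 0.5335 = 1.142 A.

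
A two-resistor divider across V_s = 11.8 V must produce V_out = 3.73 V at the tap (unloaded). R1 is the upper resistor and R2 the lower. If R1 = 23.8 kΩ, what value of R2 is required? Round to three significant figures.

V_out/V_s = R2/(R1+R2) = 0.3161.
So R2 = R1 · V_out/(V_s − V_out) = 23.8 × 3.73/(11.8 − 3.73) = 23.8 × 0.4622 = 11.00 kΩ.

R2 ≈ 11.0 kΩ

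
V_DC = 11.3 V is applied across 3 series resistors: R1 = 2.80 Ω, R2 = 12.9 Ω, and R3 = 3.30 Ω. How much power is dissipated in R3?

The common current is I = 11.3/19.00 = 0.5947 A.
P(R3) = I²·R3 = (0.5947)² × 3.30 = 1.167 W.

P ≈ 1.17 W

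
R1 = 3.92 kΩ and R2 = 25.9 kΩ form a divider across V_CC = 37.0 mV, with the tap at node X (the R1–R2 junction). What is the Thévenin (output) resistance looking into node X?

R_th ≈ 3.40 kΩ

Looking into X with the source shorted: R_th = R1·R2/(R1+R2) = 3.920 × 25.9/29.82 = 3.405 kΩ.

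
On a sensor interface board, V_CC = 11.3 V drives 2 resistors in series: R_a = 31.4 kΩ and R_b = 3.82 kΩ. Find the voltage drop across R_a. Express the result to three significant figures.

ΣR = 31.4 + 3.82 = 35.22 kΩ.
By the voltage-divider rule, V = 11.3 × 31.40/35.22 = 10.07 V.

V ≈ 10.1 V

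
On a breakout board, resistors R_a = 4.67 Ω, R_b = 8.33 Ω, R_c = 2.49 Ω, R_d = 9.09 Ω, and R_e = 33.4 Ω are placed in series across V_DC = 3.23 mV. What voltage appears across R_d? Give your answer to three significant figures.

V ≈ 0.506 mV

Series total: ΣR = 4.67 + 8.33 + 2.49 + 9.09 + 33.4 = 57.98 Ω.
By the voltage-divider rule, V = 3.23 × 9.090/57.98 = 0.5064 mV.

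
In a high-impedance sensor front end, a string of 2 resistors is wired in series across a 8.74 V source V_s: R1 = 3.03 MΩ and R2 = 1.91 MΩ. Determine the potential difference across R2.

Total series resistance ΣR = 3.03 + 1.91 = 4.940 MΩ.
By the voltage-divider rule, V = 8.74 × 1.910/4.940 = 3.379 V.

V ≈ 3.38 V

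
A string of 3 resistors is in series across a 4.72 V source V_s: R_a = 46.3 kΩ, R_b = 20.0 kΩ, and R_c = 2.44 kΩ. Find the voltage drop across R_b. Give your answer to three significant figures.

Series total: ΣR = 46.3 + 20.0 + 2.44 = 68.74 kΩ.
V = V_s · R/ΣR = 4.72 × 0.2910 = 1.373 V.

V ≈ 1.37 V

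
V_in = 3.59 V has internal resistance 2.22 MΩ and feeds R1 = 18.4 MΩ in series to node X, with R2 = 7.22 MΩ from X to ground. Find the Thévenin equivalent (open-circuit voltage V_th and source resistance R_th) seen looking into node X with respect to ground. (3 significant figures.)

R1' = 2.22 + 18.4 = 20.62 MΩ (source resistance + R1).
With X open, the divider is unloaded: V_th = 3.59 × 7.22/27.84 = 0.9310 V.
Looking into X with the source shorted: R_th = R1'·R2/(R1'+R2) = 20.62 × 7.22/27.84 = 5.348 MΩ.

V_th ≈ 0.931 V, R_th ≈ 5.35 MΩ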